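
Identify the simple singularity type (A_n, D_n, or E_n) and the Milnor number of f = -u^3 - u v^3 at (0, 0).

The Hessian of f at 0 is [[0, 0], [0, 0]] with rank 0, so corank 2. A Groebner basis of the Jacobian ideal J(f) in C{u,v} is {u^3, u*v^2, 3*u^2 + v^3}; counting standard monomials gives mu = 7. Corank 2; j^3 = -u^3 is a perfect cube, so E-series; the 4-jet and mu = 7 give E_7.

Type E_{7}, Milnor number mu = 7.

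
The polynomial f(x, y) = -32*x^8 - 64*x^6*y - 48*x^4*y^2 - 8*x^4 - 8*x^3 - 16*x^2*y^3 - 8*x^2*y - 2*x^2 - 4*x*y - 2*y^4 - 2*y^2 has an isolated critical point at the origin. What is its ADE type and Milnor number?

The Hessian of f at 0 is [[-4, -4], [-4, -4]] with rank 1, so corank 1. A Groebner basis of the Jacobian ideal J(f) in C{x,y} is {x^2 + x/2 + y/2, x*y - x/2 - y/2, x/2 + y^2 + y/2}; counting standard monomials gives mu = 3. Corank 1: A-series; mu = 3 gives A_3.

Type A_{3}, Milnor number mu = 3.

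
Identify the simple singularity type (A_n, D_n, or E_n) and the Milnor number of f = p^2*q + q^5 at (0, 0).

Type D6, Milnor number mu = 6.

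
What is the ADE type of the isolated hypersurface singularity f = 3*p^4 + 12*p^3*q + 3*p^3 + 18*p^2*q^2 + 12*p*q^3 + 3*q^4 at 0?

E6

The Hessian of f at 0 is [[0, 0], [0, 0]] with rank 0, so corank 2. A Groebner basis of the Jacobian ideal J(f) in C{p,q} is {q^4, p*q^2 + q^3/3, p^2}; counting standard monomials gives mu = 6. Corank 2; j^3 = 3*p^3 is a perfect cube, so E-series; the 4-jet and mu = 6 give E_6.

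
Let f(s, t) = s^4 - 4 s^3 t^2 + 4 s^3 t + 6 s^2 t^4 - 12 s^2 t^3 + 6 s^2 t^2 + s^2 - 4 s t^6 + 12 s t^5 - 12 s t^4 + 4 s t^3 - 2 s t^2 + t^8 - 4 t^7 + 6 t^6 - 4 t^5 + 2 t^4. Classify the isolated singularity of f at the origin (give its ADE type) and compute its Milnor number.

The Hessian of f at 0 has rank 1. Corank 1: A-series; mu = 3 gives A_3.

Type A_3, Milnor number mu = 3.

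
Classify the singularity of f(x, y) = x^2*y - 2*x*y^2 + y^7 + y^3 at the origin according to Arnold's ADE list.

The Hessian of f at 0 is [[0, 0], [0, 0]] with rank 0, so corank 2. A Groebner basis of the Jacobian ideal J(f) in C{x,y} is {x^2/7 + y^6 - y^2/7, x^3 - y^3, x*y - y^2}; counting standard monomials gives mu = 8. Corank 2; j^3 = y*(x - y)^2 has shape L^2 M (L != M), so D-series; mu = 8 gives D_8.

D_{8}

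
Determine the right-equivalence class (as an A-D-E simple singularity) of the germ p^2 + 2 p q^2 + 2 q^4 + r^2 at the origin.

A_3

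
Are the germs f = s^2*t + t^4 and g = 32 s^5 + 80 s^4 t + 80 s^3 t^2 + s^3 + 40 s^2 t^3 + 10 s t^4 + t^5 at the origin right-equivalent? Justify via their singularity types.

The Hessian of f at 0 has rank 0. Corank 2; j^3 = s^2*t has shape L^2 M (L != M), so D-series; mu = 5 gives D_5. The Hessian of g at 0 has rank 0. Corank 2; j^3 = s^3 is a perfect cube, so E-series; the 5-jet and mu = 8 give E_8. f is D_5 but g is E_8, hence not right-equivalent.

No.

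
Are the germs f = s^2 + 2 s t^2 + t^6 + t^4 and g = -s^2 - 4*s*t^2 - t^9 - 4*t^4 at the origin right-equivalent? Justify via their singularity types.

The Hessian of f at 0 is [[2, 0], [0, 0]] with rank 1, so corank 1. A Groebner basis of the Jacobian ideal J(f) in C{s,t} is {s^3, s^2*t, s + t^2}; counting standard monomials gives mu = 5. Corank 1: A-series; mu = 5 gives A_5. The Hessian of g at 0 is [[-2, 0], [0, 0]] with rank 1, so corank 1. A Groebner basis of the Jacobian ideal J(g) in C{s,t} is {s^4, s/2 + t^2}; counting standard monomials gives mu = 8. Corank 1: A-series; mu = 8 gives A_8. f is A_5 but g is A_8, hence not right-equivalent.

No.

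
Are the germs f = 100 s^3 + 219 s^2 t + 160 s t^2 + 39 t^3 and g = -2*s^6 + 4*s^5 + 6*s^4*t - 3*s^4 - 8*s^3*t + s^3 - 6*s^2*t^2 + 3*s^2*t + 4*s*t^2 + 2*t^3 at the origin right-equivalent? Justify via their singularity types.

The Hessian of f at 0 is [[0, 0], [0, 0]] with rank 0, so corank 2. A Groebner basis of the Jacobian ideal J(f) in C{s,t} is {t^3, s^2 - 23*t^2/39, s*t + 10*t^2/13}; counting standard monomials gives mu = 4. Corank 2; j^3 = (4*s + 3*t)*(25*s^2 + 36*s*t + 13*t^2) splits into three distinct lines over C (the quadratic factor has nonzero discriminant), so D_4. The Hessian of g at 0 is [[0, 0], [0, 0]] with rank 0, so corank 2. A Groebner basis of the Jacobian ideal J(g) in C{s,t} is {t^3, s^2 - 2*t^2/3, s*t + t^2}; counting standard monomials gives mu = 4. Corank 2; j^3 = (s + t)*(s^2 + 2*s*t + 2*t^2) splits into three distinct lines over C (the quadratic factor has nonzero discriminant), so D_4. Both have type D_4, hence right-equivalent.

Yes.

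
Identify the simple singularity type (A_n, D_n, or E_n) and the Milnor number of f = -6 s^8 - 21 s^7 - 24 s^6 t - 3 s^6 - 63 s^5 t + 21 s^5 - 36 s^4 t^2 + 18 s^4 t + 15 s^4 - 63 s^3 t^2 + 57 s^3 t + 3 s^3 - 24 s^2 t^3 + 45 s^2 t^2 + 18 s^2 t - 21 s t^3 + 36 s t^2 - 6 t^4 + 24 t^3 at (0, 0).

Type E_{7}, Milnor number mu = 7.

The Hessian of f at 0 is [[0, 0], [0, 0]] with rank 0, so corank 2. A Groebner basis of the Jacobian ideal J(f) in C{s,t} is {-s^2/65 - 4*s*t/65 + t^4 - t^3/195 - 4*t^2/65, s^3 + 102*s^2/65 + 408*s*t/65 + 554*t^3/65 + 408*t^2/65, s^2*t - 103*s^2/195 - 412*s*t/195 - 2443*t^3/585 - 412*t^2/195, 2*s^2/15 + s*t^2 + 8*s*t/15 + 92*t^3/45 + 8*t^2/15}; counting standard monomials gives mu = 7. Corank 2; j^3 = 3*(s + 2*t)^3 is a perfect cube, so E-series; the 4-jet and mu = 7 give E_7.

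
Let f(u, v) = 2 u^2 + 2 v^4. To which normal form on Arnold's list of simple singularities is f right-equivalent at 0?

The Hessian of f at 0 has rank 1. Corank 1: A-series; mu = 3 gives A_3.

A_3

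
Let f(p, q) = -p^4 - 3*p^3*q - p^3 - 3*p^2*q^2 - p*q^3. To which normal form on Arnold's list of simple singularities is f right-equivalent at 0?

E_{7}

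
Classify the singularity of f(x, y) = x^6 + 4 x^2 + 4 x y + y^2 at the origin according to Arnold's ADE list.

A_{5}

The Hessian of f at 0 is [[8, 4], [4, 2]] with rank 1, so corank 1. A Groebner basis of the Jacobian ideal J(f) in C{x,y} is {y^5, x + y/2}; counting standard monomials gives mu = 5. Corank 1: A-series; mu = 5 gives A_5.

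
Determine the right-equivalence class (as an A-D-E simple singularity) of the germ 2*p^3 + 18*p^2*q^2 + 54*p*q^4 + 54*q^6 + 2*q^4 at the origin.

E_{6}

The Hessian of f at 0 has rank 0. Corank 2; j^3 = 2*p^3 is a perfect cube, so E-series; the 4-jet and mu = 6 give E_6.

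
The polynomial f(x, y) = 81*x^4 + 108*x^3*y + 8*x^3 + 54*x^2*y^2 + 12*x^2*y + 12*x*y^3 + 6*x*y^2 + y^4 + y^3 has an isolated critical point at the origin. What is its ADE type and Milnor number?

The Hessian of f at 0 is [[0, 0], [0, 0]] with rank 0, so corank 2. A Groebner basis of the Jacobian ideal J(f) in C{x,y} is {y^4, x*y^2 + 4*y^3/9, x^2 + x*y + y^2/4}; counting standard monomials gives mu = 6. Corank 2; j^3 = (2*x + y)^3 is a perfect cube, so E-series; the 4-jet and mu = 6 give E_6.

Type E6, Milnor number mu = 6.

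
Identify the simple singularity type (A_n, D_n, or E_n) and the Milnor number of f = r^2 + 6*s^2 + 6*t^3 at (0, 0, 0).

The Hessian of f at 0 has rank 2. Corank 1: A-series; mu = 2 gives A_2.

Type A_2, Milnor number mu = 2.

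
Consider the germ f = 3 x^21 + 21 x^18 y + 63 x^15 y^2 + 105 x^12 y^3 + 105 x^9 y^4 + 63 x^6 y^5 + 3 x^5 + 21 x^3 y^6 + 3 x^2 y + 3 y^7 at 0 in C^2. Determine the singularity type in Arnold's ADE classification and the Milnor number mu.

Type D_8, Milnor number mu = 8.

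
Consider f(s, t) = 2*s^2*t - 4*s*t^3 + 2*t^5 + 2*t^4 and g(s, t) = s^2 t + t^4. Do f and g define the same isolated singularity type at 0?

The Hessian of f at 0 is [[0, 0], [0, 0]] with rank 0, so corank 2. A Groebner basis of the Jacobian ideal J(f) in C{s,t} is {s*t^2, -s*t + t^3, s^2 + 4*s*t}; counting standard monomials gives mu = 5. Corank 2; j^3 = 2*s^2*t has shape L^2 M (L != M), so D-series; mu = 5 gives D_5. The Hessian of g at 0 is [[0, 0], [0, 0]] with rank 0, so corank 2. A Groebner basis of the Jacobian ideal J(g) in C{s,t} is {s^3, s^2/4 + t^3, s*t}; counting standard monomials gives mu = 5. Corank 2; j^3 = s^2*t has shape L^2 M (L != M), so D-series; mu = 5 gives D_5. Both have type D_5, hence right-equivalent.

Yes.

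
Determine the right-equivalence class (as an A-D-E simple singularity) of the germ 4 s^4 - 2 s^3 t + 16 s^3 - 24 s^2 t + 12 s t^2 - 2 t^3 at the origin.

E_7

The Hessian of f at 0 has rank 0. Corank 2; j^3 = 2*(2*s - t)^3 is a perfect cube, so E-series; the 4-jet and mu = 7 give E_7.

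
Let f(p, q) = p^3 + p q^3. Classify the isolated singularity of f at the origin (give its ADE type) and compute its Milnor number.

Type E7, Milnor number mu = 7.

The Hessian of f at 0 has rank 0. Corank 2; j^3 = p^3 is a perfect cube, so E-series; the 4-jet and mu = 7 give E_7.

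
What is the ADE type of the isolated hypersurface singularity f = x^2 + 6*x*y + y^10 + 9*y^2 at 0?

A9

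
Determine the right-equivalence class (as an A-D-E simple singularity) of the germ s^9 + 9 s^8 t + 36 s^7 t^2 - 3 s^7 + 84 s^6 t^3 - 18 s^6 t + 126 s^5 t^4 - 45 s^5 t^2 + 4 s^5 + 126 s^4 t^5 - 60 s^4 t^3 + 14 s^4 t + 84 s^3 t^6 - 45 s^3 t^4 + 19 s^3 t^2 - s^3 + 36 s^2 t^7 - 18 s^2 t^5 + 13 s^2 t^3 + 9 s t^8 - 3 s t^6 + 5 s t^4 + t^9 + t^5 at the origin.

The Hessian of f at 0 is [[0, 0], [0, 0]] with rank 0, so corank 2. A Groebner basis of the Jacobian ideal J(f) in C{s,t} is {-s^2/2 + s*t^3, 2*s^2 + t^4, s^3, s^2*t}; counting standard monomials gives mu = 8. Corank 2; j^3 = -s^3 is a perfect cube, so E-series; the 5-jet and mu = 8 give E_8.

E8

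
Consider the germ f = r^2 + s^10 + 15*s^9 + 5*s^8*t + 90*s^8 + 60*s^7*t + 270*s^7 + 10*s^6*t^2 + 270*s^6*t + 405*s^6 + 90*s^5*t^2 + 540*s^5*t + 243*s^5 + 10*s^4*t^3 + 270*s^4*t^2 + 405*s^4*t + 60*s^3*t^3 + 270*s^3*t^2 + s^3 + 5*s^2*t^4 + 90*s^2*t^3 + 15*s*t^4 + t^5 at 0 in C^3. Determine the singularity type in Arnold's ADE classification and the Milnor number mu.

Type E_8, Milnor number mu = 8.

The Hessian of f at 0 is [[0, 0, 0], [0, 0, 0], [0, 0, 2]] with rank 1, so corank 2. A Groebner basis of the Jacobian ideal J(f) in C{s,t,r} is {t^5, s*t^3 + t^4/12, s^2, r}; counting standard monomials gives mu = 8. Corank 2; j^3 = s^3 is a perfect cube, so E-series; the 5-jet and mu = 8 give E_8.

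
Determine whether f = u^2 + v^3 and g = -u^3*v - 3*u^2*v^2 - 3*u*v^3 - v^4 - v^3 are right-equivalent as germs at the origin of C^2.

No.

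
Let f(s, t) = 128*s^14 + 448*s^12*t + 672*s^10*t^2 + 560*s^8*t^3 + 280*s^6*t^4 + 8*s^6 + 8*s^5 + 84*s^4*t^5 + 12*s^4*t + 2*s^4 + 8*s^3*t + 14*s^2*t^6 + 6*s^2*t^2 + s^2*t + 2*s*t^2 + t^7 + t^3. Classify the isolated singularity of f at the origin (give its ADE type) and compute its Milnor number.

Type D_{8}, Milnor number mu = 8.

The Hessian of f at 0 has rank 0. Corank 2; j^3 = t*(s + t)^2 has shape L^2 M (L != M), so D-series; mu = 8 gives D_8.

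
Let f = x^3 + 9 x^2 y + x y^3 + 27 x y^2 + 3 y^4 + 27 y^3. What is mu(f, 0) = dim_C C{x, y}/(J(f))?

The Hessian of f at 0 is [[0, 0], [0, 0]] with rank 0, so corank 2. A Groebner basis of the Jacobian ideal J(f) in C{x,y} is {x^3 + 9*x^2*y + 162*x^2 + 972*x*y + 1458*y^2, -9*x^2 + x*y^2 - 54*x*y - 81*y^2, 3*x^2 + 18*x*y + y^3 + 27*y^2}; counting standard monomials gives mu = 7. Corank 2; j^3 = (x + 3*y)^3 is a perfect cube, so E-series; the 4-jet and mu = 7 give E_7.

7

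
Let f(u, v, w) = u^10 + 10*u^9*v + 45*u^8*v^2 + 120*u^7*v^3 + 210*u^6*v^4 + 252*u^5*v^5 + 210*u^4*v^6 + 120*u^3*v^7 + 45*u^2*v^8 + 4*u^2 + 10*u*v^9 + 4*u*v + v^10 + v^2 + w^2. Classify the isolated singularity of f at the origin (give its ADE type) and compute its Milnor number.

Type A_9, Milnor number mu = 9.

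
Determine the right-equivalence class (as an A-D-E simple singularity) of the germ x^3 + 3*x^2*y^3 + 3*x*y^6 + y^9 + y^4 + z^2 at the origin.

E6

The Hessian of f at 0 has rank 1. Corank 2; j^3 = x^3 is a perfect cube, so E-series; the 4-jet and mu = 6 give E_6.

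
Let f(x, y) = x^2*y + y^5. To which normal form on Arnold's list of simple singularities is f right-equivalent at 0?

The Hessian of f at 0 has rank 0. Corank 2; j^3 = x^2*y has shape L^2 M (L != M), so D-series; mu = 6 gives D_6.

D_6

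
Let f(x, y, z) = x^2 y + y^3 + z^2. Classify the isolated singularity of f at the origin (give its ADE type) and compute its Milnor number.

The Hessian of f at 0 is [[0, 0, 0], [0, 0, 0], [0, 0, 2]] with rank 1, so corank 2. A Groebner basis of the Jacobian ideal J(f) in C{x,y,z} is {y^3, x^2 + 3*y^2, x*y, z}; counting standard monomials gives mu = 4. Corank 2; j^3 = y*(x^2 + y^2) splits into three distinct lines over C (the quadratic factor has nonzero discriminant), so D_4.

Type D_{4}, Milnor number mu = 4.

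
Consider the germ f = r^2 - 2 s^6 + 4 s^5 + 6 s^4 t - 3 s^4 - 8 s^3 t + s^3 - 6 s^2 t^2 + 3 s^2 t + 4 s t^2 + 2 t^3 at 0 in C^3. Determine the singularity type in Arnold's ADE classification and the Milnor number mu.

Type D_4, Milnor number mu = 4.

The Hessian of f at 0 is [[0, 0, 0], [0, 0, 0], [0, 0, 2]] with rank 1, so corank 2. A Groebner basis of the Jacobian ideal J(f) in C{s,t,r} is {t^3, s^2 - 2*t^2/3, s*t + t^2, r}; counting standard monomials gives mu = 4. Corank 2; j^3 = (s + t)*(s^2 + 2*s*t + 2*t^2) splits into three distinct lines over C (the quadratic factor has nonzero discriminant), so D_4.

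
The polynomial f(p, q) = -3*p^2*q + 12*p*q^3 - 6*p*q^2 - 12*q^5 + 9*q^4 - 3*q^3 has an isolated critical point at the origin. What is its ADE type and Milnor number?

The Hessian of f at 0 is [[0, 0], [0, 0]] with rank 0, so corank 2. A Groebner basis of the Jacobian ideal J(f) in C{p,q} is {p*q^2 + p*q/2 + q^2/2, -p*q/2 + q^3 - q^2/2, p^2 + 4*p*q + 3*q^2}; counting standard monomials gives mu = 5. Corank 2; j^3 = -3*q*(p + q)^2 has shape L^2 M (L != M), so D-series; mu = 5 gives D_5.

Type D5, Milnor number mu = 5.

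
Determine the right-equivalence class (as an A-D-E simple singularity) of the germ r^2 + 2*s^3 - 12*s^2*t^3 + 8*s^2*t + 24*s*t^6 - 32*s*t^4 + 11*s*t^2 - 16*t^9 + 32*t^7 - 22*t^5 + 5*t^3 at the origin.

D_{4}

The Hessian of f at 0 is [[0, 0, 0], [0, 0, 0], [0, 0, 2]] with rank 1, so corank 2. A Groebner basis of the Jacobian ideal J(f) in C{s,t,r} is {t^3, s^2 + t^2/2, s*t + t^2/2, r}; counting standard monomials gives mu = 4. Corank 2; j^3 = (s + t)*(2*s^2 + 6*s*t + 5*t^2) splits into three distinct lines over C (the quadratic factor has nonzero discriminant), so D_4.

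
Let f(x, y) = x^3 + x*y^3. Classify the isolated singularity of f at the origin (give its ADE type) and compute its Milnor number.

Type E7, Milnor number mu = 7.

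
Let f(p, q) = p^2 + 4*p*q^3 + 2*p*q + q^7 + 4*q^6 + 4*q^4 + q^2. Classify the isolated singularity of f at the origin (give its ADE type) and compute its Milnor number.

Type A_{6}, Milnor number mu = 6.

The Hessian of f at 0 has rank 1. Corank 1: A-series; mu = 6 gives A_6.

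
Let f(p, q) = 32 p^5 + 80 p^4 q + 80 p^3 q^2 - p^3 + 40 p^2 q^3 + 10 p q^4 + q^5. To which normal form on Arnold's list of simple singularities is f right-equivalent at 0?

E_{8}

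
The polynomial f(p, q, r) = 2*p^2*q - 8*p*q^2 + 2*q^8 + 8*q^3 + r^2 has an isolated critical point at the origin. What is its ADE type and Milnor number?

Type D_{9}, Milnor number mu = 9.

The Hessian of f at 0 is [[0, 0, 0], [0, 0, 0], [0, 0, 2]] with rank 1, so corank 2. A Groebner basis of the Jacobian ideal J(f) in C{p,q,r} is {p^2/8 + q^7 - q^2/2, p^3 - 8*q^3, p*q - 2*q^2, r}; counting standard monomials gives mu = 9. Corank 2; j^3 = 2*q*(p - 2*q)^2 has shape L^2 M (L != M), so D-series; mu = 9 gives D_9.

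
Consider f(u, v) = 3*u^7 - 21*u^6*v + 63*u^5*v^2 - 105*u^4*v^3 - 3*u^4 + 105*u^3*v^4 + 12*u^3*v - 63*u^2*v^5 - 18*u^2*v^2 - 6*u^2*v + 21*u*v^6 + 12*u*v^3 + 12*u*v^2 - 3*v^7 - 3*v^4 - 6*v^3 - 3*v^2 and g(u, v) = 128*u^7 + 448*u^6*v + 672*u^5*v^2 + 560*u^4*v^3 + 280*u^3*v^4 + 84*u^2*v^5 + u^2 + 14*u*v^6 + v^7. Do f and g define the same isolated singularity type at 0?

Yes.

The Hessian of f at 0 has rank 1. Corank 1: A-series; mu = 6 gives A_6. The Hessian of g at 0 has rank 1. Corank 1: A-series; mu = 6 gives A_6. Both have type A_6, hence right-equivalent.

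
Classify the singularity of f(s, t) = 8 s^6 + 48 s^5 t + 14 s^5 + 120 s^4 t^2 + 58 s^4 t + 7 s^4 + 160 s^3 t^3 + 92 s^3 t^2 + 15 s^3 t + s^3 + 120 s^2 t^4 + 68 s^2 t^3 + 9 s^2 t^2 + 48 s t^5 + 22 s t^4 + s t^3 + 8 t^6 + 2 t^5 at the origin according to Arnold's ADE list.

The Hessian of f at 0 is [[0, 0], [0, 0]] with rank 0, so corank 2. A Groebner basis of the Jacobian ideal J(f) in C{s,t} is {-3*s^2/17 + t^4 - t^3/17, s^3, s^2*t + s^2/17 + t^3/51, 4*s^2/17 + s*t^2 + 4*t^3/51}; counting standard monomials gives mu = 7. Corank 2; j^3 = s^3 is a perfect cube, so E-series; the 4-jet and mu = 7 give E_7.

E7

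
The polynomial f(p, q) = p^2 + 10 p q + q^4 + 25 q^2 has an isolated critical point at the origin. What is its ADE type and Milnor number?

Type A_{3}, Milnor number mu = 3.

The Hessian of f at 0 has rank 1. Corank 1: A-series; mu = 3 gives A_3.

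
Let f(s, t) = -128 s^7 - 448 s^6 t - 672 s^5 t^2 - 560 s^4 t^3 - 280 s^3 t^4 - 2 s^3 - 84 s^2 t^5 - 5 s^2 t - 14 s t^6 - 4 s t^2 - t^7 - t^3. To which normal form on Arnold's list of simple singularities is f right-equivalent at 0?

D_{8}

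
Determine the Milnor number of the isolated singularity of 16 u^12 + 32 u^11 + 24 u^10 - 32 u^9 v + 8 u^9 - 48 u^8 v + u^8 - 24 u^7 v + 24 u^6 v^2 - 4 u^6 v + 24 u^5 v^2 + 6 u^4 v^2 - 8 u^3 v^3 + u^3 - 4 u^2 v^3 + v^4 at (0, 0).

6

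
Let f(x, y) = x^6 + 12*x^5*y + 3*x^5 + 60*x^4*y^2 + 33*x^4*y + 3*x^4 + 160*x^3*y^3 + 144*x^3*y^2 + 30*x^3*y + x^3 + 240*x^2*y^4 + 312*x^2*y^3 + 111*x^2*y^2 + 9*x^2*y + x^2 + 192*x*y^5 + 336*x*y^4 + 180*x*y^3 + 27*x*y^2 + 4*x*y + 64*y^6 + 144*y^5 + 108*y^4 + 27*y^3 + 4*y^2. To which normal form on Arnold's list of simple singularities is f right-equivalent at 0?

A2

The Hessian of f at 0 is [[2, 4], [4, 8]] with rank 1, so corank 1. A Groebner basis of the Jacobian ideal J(f) in C{x,y} is {y^2, x + 2*y}; counting standard monomials gives mu = 2. Corank 1: A-series; mu = 2 gives A_2.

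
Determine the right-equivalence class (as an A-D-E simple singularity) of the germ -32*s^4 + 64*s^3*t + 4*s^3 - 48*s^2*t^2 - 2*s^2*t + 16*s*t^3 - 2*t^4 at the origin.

The Hessian of f at 0 is [[0, 0], [0, 0]] with rank 0, so corank 2. A Groebner basis of the Jacobian ideal J(f) in C{s,t} is {s*t^2, s*t/8 + t^3, s^2 - s*t/2}; counting standard monomials gives mu = 5. Corank 2; j^3 = 2*s^2*(2*s - t) has shape L^2 M (L != M), so D-series; mu = 5 gives D_5.

D_5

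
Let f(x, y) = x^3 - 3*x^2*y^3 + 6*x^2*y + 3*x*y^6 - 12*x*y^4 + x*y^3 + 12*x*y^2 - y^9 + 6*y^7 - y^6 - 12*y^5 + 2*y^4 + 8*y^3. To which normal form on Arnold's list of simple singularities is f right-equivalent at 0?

E_7

The Hessian of f at 0 has rank 0. Corank 2; j^3 = (x + 2*y)^3 is a perfect cube, so E-series; the 4-jet and mu = 7 give E_7.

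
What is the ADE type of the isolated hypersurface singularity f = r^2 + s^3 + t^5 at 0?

E_{8}

The Hessian of f at 0 has rank 1. Corank 2; j^3 = s^3 is a perfect cube, so E-series; the 5-jet and mu = 8 give E_8.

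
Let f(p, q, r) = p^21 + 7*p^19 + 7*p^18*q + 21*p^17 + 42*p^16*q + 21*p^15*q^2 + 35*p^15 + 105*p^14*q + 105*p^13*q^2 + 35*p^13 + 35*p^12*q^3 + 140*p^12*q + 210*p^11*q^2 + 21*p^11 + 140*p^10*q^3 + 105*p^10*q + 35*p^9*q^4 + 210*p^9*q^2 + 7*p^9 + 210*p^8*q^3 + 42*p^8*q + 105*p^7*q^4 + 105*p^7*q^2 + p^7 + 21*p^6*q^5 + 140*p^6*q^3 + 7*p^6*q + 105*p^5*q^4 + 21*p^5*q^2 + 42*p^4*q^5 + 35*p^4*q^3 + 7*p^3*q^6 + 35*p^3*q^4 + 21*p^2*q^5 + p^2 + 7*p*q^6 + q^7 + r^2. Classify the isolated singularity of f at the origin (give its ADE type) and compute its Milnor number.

The Hessian of f at 0 has rank 2. Corank 1: A-series; mu = 6 gives A_6.

Type A6, Milnor number mu = 6.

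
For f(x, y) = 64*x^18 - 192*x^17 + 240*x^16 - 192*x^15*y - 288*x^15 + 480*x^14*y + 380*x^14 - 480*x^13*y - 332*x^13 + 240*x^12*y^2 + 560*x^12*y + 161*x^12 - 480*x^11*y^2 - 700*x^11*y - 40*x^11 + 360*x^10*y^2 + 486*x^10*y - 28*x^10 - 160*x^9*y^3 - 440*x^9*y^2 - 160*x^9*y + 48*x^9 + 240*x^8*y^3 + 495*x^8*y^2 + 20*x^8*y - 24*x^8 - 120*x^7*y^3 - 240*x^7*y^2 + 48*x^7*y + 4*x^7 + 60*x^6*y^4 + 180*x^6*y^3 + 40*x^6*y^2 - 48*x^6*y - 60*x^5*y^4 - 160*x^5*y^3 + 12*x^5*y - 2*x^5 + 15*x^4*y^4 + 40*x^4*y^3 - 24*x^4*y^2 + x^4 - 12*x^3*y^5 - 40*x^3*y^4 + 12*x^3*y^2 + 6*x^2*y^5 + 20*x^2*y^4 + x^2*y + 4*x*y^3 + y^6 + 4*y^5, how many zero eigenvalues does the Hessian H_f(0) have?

2

Hessian at 0 has rank 0.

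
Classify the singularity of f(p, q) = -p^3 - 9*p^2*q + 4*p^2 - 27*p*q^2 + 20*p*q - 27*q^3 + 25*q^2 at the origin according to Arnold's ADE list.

The Hessian of f at 0 has rank 1. Corank 1: A-series; mu = 2 gives A_2.

A2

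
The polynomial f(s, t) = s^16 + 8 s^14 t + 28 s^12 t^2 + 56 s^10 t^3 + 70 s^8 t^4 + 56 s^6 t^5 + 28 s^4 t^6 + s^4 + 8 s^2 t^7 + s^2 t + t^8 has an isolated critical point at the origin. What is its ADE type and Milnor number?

Type D9, Milnor number mu = 9.

The Hessian of f at 0 is [[0, 0], [0, 0]] with rank 0, so corank 2. A Groebner basis of the Jacobian ideal J(f) in C{s,t} is {s^2/8 + t^7, s^3, s*t}; counting standard monomials gives mu = 9. Corank 2; j^3 = s^2*t has shape L^2 M (L != M), so D-series; mu = 9 gives D_9.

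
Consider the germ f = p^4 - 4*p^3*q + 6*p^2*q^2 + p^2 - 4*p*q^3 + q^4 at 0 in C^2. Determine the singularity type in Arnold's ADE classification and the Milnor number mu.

The Hessian of f at 0 is [[2, 0], [0, 0]] with rank 1, so corank 1. A Groebner basis of the Jacobian ideal J(f) in C{p,q} is {q^3, p}; counting standard monomials gives mu = 3. Corank 1: A-series; mu = 3 gives A_3.

Type A3, Milnor number mu = 3.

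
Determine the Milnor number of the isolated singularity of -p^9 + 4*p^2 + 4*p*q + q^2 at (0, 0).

8

The Hessian of f at 0 is [[8, 4], [4, 2]] with rank 1, so corank 1. A Groebner basis of the Jacobian ideal J(f) in C{p,q} is {q^8, p + q/2}; counting standard monomials gives mu = 8. Corank 1: A-series; mu = 8 gives A_8.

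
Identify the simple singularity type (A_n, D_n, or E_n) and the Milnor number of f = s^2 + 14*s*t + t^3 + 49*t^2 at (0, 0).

The Hessian of f at 0 is [[2, 14], [14, 98]] with rank 1, so corank 1. A Groebner basis of the Jacobian ideal J(f) in C{s,t} is {t^2, s + 7*t}; counting standard monomials gives mu = 2. Corank 1: A-series; mu = 2 gives A_2.

Type A_{2}, Milnor number mu = 2.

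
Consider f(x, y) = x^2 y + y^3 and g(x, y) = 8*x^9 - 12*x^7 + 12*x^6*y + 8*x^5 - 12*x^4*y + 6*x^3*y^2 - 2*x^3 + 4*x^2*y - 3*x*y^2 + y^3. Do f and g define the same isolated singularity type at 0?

Yes.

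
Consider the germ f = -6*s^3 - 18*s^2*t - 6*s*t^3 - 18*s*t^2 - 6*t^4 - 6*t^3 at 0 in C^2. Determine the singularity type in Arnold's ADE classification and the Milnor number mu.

Type E_{7}, Milnor number mu = 7.

The Hessian of f at 0 is [[0, 0], [0, 0]] with rank 0, so corank 2. A Groebner basis of the Jacobian ideal J(f) in C{s,t} is {s^3 + 3*s^2*t + 6*s^2 + 12*s*t + 6*t^2, -3*s^2 + s*t^2 - 6*s*t - 3*t^2, 3*s^2 + 6*s*t + t^3 + 3*t^2}; counting standard monomials gives mu = 7. Corank 2; j^3 = -6*(s + t)^3 is a perfect cube, so E-series; the 4-jet and mu = 7 give E_7.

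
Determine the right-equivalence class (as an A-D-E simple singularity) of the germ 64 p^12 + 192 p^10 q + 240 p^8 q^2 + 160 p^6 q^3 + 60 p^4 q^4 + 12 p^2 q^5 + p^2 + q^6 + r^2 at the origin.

The Hessian of f at 0 has rank 2. Corank 1: A-series; mu = 5 gives A_5.

A_5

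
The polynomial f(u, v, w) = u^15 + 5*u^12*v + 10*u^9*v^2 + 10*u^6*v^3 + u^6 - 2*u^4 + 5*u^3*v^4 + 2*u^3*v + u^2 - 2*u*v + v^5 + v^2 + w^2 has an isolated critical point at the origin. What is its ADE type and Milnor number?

Type A_4, Milnor number mu = 4.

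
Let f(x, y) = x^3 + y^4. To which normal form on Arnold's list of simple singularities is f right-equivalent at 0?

The Hessian of f at 0 is [[0, 0], [0, 0]] with rank 0, so corank 2. A Groebner basis of the Jacobian ideal J(f) in C{x,y} is {y^3, x^2}; counting standard monomials gives mu = 6. Corank 2; j^3 = x^3 is a perfect cube, so E-series; the 4-jet and mu = 6 give E_6.

E6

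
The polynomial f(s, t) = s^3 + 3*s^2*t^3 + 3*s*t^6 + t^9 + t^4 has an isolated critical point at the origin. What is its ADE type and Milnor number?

Type E_6, Milnor number mu = 6.

The Hessian of f at 0 has rank 0. Corank 2; j^3 = s^3 is a perfect cube, so E-series; the 4-jet and mu = 6 give E_6.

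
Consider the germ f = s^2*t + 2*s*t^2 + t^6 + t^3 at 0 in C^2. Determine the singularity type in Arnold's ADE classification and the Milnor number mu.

Type D_7, Milnor number mu = 7.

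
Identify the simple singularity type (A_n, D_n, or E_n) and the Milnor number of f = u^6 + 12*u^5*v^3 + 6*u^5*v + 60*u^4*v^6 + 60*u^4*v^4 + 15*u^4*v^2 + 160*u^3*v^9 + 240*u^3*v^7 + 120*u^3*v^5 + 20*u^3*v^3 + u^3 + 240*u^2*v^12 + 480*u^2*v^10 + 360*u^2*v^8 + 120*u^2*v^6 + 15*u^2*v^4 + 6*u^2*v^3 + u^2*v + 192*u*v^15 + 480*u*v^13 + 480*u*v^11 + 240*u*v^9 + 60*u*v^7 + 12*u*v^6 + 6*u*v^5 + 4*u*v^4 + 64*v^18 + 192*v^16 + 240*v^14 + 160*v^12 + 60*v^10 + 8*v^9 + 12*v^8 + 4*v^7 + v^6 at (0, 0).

Type D_7, Milnor number mu = 7.

The Hessian of f at 0 is [[0, 0], [0, 0]] with rank 0, so corank 2. A Groebner basis of the Jacobian ideal J(f) in C{u,v} is {u^2/2 + u*v/2 + v^4, u^3, u^2*v, -u^2/3 + u*v^2}; counting standard monomials gives mu = 7. Corank 2; j^3 = u^2*(u + v) has shape L^2 M (L != M), so D-series; mu = 7 gives D_7.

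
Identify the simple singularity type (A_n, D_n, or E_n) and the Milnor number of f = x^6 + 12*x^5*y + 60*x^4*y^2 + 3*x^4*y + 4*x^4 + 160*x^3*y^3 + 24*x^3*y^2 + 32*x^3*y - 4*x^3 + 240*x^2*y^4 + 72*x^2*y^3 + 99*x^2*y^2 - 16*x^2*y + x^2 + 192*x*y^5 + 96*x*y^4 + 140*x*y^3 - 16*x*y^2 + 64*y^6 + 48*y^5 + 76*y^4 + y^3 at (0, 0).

Type A_2, Milnor number mu = 2.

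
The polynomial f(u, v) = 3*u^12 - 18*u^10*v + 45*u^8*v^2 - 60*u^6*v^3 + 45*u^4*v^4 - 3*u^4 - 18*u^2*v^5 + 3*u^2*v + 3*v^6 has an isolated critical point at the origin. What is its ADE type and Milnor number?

Type D_{7}, Milnor number mu = 7.

The Hessian of f at 0 is [[0, 0], [0, 0]] with rank 0, so corank 2. A Groebner basis of the Jacobian ideal J(f) in C{u,v} is {u^2/6 + v^5, u^3, u*v}; counting standard monomials gives mu = 7. Corank 2; j^3 = 3*u^2*v has shape L^2 M (L != M), so D-series; mu = 7 gives D_7.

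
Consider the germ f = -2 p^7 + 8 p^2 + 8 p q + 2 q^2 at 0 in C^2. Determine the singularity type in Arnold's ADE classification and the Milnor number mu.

Type A_6, Milnor number mu = 6.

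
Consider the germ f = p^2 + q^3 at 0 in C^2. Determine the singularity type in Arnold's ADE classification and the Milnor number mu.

The Hessian of f at 0 is [[2, 0], [0, 0]] with rank 1, so corank 1. A Groebner basis of the Jacobian ideal J(f) in C{p,q} is {q^2, p}; counting standard monomials gives mu = 2. Corank 1: A-series; mu = 2 gives A_2.

Type A_{2}, Milnor number mu = 2.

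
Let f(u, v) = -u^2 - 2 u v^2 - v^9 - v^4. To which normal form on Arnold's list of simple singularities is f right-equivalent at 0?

The Hessian of f at 0 has rank 1. Corank 1: A-series; mu = 8 gives A_8.

A_8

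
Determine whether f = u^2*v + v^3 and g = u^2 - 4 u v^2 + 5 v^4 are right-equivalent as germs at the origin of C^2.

The Hessian of f at 0 is [[0, 0], [0, 0]] with rank 0, so corank 2. A Groebner basis of the Jacobian ideal J(f) in C{u,v} is {v^3, u^2 + 3*v^2, u*v}; counting standard monomials gives mu = 4. Corank 2; j^3 = v*(u^2 + v^2) splits into three distinct lines over C (the quadratic factor has nonzero discriminant), so D_4. The Hessian of g at 0 is [[2, 0], [0, 0]] with rank 1, so corank 1. A Groebner basis of the Jacobian ideal J(g) in C{u,v} is {u^2, u*v, -u/2 + v^2}; counting standard monomials gives mu = 3. Corank 1: A-series; mu = 3 gives A_3. f is D_4 but g is A_3, hence not right-equivalent.

No.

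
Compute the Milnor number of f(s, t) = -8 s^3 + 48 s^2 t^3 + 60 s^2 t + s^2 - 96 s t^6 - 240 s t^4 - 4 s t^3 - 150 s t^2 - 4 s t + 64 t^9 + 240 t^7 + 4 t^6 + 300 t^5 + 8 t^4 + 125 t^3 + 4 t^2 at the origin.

2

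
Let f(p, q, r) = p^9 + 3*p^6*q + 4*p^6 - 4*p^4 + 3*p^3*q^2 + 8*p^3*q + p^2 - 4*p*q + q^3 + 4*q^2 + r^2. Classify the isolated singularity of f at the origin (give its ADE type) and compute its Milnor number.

Type A_2, Milnor number mu = 2.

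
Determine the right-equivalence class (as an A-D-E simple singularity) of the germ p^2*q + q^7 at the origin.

The Hessian of f at 0 is [[0, 0], [0, 0]] with rank 0, so corank 2. A Groebner basis of the Jacobian ideal J(f) in C{p,q} is {p^2/7 + q^6, p^3, p*q}; counting standard monomials gives mu = 8. Corank 2; j^3 = p^2*q has shape L^2 M (L != M), so D-series; mu = 8 gives D_8.

D_8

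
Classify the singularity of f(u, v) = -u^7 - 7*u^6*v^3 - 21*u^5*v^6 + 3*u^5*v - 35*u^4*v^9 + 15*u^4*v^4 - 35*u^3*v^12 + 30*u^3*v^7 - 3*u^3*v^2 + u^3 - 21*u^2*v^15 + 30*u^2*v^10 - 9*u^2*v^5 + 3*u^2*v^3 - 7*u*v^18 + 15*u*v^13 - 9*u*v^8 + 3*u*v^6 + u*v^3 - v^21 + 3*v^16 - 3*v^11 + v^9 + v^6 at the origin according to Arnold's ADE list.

E_{7}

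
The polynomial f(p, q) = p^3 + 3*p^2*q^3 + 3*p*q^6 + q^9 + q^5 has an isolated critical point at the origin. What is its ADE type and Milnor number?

Type E8, Milnor number mu = 8.

The Hessian of f at 0 has rank 0. Corank 2; j^3 = p^3 is a perfect cube, so E-series; the 5-jet and mu = 8 give E_8.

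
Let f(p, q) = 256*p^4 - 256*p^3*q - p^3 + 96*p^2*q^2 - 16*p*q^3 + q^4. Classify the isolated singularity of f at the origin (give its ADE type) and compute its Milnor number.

The Hessian of f at 0 is [[0, 0], [0, 0]] with rank 0, so corank 2. A Groebner basis of the Jacobian ideal J(f) in C{p,q} is {q^4, p*q^2 - q^3/12, p^2}; counting standard monomials gives mu = 6. Corank 2; j^3 = -p^3 is a perfect cube, so E-series; the 4-jet and mu = 6 give E_6.

Type E_{6}, Milnor number mu = 6.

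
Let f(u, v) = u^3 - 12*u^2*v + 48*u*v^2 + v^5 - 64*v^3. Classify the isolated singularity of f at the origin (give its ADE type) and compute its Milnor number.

Type E8, Milnor number mu = 8.

The Hessian of f at 0 has rank 0. Corank 2; j^3 = (u - 4*v)^3 is a perfect cube, so E-series; the 5-jet and mu = 8 give E_8.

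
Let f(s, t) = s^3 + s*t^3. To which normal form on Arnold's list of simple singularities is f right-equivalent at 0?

E_{7}

The Hessian of f at 0 has rank 0. Corank 2; j^3 = s^3 is a perfect cube, so E-series; the 4-jet and mu = 7 give E_7.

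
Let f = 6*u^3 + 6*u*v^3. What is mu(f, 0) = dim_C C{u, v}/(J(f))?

7

The Hessian of f at 0 has rank 0. Corank 2; j^3 = 6*u^3 is a perfect cube, so E-series; the 4-jet and mu = 7 give E_7.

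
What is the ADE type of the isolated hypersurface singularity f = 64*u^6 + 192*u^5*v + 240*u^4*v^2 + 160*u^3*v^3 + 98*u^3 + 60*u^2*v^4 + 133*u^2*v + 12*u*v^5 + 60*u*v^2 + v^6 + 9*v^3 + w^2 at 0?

D_7

The Hessian of f at 0 has rank 1. Corank 2; j^3 = (2*u + v)*(7*u + 3*v)^2 has shape L^2 M (L != M), so D-series; mu = 7 gives D_7.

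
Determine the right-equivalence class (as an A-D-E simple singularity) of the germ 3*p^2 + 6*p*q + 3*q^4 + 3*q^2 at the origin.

A3

The Hessian of f at 0 has rank 1. Corank 1: A-series; mu = 3 gives A_3.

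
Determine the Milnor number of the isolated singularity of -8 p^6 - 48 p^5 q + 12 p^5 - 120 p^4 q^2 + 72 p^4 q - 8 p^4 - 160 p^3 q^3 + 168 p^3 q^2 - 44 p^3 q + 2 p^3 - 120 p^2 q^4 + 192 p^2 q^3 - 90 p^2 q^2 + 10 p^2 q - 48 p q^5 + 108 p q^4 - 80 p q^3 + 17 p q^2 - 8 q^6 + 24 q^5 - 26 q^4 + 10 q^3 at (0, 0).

The Hessian of f at 0 has rank 0. Corank 2; j^3 = (p + 2*q)*(2*p^2 + 6*p*q + 5*q^2) splits into three distinct lines over C (the quadratic factor has nonzero discriminant), so D_4.

4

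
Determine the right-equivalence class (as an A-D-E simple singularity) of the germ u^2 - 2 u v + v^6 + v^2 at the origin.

A5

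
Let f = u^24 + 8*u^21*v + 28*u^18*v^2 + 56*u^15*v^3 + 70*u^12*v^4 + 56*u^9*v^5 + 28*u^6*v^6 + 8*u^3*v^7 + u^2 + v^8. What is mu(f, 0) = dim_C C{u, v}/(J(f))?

7

The Hessian of f at 0 is [[2, 0], [0, 0]] with rank 1, so corank 1. A Groebner basis of the Jacobian ideal J(f) in C{u,v} is {v^7, u}; counting standard monomials gives mu = 7. Corank 1: A-series; mu = 7 gives A_7.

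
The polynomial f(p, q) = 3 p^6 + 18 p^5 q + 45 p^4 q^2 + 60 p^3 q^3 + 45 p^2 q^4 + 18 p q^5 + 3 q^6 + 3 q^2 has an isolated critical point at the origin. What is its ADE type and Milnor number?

Type A_{5}, Milnor number mu = 5.

The Hessian of f at 0 has rank 1. Corank 1: A-series; mu = 5 gives A_5.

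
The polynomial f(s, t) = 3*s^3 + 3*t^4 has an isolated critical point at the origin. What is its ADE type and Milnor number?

The Hessian of f at 0 has rank 0. Corank 2; j^3 = 3*s^3 is a perfect cube, so E-series; the 4-jet and mu = 6 give E_6.

Type E_{6}, Milnor number mu = 6.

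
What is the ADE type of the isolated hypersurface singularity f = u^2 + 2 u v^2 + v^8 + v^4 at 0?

The Hessian of f at 0 has rank 1. Corank 1: A-series; mu = 7 gives A_7.

A7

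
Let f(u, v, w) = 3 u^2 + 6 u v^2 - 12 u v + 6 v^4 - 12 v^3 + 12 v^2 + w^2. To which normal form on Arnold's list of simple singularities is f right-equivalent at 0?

The Hessian of f at 0 is [[6, -12, 0], [-12, 24, 0], [0, 0, 2]] with rank 2, so corank 1. A Groebner basis of the Jacobian ideal J(f) in C{u,v,w} is {u^2 + 4*u - 8*v, u*v + 2*u - 4*v, u + v^2 - 2*v, w}; counting standard monomials gives mu = 3. Corank 1: A-series; mu = 3 gives A_3.

A3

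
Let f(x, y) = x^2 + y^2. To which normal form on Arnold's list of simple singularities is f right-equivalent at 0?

A_1

The Hessian of f at 0 has rank 2. Corank 0: nondegenerate Morse point, so A_1.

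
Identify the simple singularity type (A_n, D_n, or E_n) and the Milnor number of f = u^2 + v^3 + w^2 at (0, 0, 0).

Type A2, Milnor number mu = 2.

The Hessian of f at 0 has rank 2. Corank 1: A-series; mu = 2 gives A_2.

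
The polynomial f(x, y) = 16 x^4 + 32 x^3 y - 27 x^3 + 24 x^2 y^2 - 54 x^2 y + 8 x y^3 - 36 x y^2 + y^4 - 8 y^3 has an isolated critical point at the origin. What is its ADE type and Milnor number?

Type E_6, Milnor number mu = 6.

The Hessian of f at 0 is [[0, 0], [0, 0]] with rank 0, so corank 2. A Groebner basis of the Jacobian ideal J(f) in C{x,y} is {y^4, x*y^2 + 11*y^3/18, x^2 + 4*x*y/3 + 4*y^2/9}; counting standard monomials gives mu = 6. Corank 2; j^3 = -(3*x + 2*y)^3 is a perfect cube, so E-series; the 4-jet and mu = 6 give E_6.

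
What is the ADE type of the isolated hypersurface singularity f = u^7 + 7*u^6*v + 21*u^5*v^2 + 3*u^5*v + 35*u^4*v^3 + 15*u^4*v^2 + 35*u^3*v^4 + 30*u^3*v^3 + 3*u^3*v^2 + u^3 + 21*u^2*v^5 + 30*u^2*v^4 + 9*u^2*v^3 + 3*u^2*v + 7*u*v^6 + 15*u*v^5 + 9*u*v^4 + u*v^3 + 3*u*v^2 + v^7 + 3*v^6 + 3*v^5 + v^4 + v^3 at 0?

E7

The Hessian of f at 0 is [[0, 0], [0, 0]] with rank 0, so corank 2. A Groebner basis of the Jacobian ideal J(f) in C{u,v} is {u^3 + 3*u^2*v + 6*u^2 + 12*u*v + 6*v^2, -3*u^2 + u*v^2 - 6*u*v - 3*v^2, 3*u^2 + 6*u*v + v^3 + 3*v^2}; counting standard monomials gives mu = 7. Corank 2; j^3 = (u + v)^3 is a perfect cube, so E-series; the 4-jet and mu = 7 give E_7.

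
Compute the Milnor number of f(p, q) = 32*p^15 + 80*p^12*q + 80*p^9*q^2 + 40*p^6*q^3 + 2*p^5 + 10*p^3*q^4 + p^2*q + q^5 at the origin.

6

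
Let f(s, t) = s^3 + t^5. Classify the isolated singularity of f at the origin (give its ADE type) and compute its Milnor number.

The Hessian of f at 0 has rank 0. Corank 2; j^3 = s^3 is a perfect cube, so E-series; the 5-jet and mu = 8 give E_8.

Type E_{8}, Milnor number mu = 8.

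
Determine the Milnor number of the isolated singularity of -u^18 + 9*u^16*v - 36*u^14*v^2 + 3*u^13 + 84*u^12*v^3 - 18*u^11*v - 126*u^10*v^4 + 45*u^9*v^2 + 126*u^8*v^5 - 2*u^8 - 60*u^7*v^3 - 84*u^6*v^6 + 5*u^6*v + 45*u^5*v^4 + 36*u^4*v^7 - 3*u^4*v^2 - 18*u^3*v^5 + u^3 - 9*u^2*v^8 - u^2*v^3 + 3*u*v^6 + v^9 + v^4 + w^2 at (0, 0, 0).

6

The Hessian of f at 0 has rank 1. Corank 2; j^3 = u^3 is a perfect cube, so E-series; the 4-jet and mu = 6 give E_6.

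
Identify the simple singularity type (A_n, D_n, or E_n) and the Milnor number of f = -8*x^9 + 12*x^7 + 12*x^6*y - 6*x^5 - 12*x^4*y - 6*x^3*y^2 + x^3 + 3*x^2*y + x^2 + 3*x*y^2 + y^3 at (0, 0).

The Hessian of f at 0 has rank 1. Corank 1: A-series; mu = 2 gives A_2.

Type A2, Milnor number mu = 2.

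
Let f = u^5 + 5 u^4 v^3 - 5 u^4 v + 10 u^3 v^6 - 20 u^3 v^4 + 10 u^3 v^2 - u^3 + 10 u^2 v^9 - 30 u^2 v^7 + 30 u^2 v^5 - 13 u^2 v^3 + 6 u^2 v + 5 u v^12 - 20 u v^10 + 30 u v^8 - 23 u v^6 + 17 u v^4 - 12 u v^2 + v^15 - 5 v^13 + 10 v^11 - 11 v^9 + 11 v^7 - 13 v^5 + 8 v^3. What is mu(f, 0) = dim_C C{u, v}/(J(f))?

8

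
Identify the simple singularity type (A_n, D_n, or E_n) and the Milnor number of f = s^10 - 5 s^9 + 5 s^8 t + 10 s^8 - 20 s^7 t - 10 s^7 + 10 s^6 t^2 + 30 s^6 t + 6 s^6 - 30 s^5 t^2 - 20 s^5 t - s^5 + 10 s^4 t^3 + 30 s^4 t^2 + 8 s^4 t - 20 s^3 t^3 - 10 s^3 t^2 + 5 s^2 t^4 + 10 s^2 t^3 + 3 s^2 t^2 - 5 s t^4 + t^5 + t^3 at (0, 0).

Type E_8, Milnor number mu = 8.

The Hessian of f at 0 has rank 0. Corank 2; j^3 = t^3 is a perfect cube, so E-series; the 5-jet and mu = 8 give E_8.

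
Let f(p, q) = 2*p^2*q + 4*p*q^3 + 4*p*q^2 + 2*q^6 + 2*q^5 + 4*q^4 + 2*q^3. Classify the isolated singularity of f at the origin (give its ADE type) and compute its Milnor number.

Type D_7, Milnor number mu = 7.

The Hessian of f at 0 is [[0, 0], [0, 0]] with rank 0, so corank 2. A Groebner basis of the Jacobian ideal J(f) in C{p,q} is {p^3 - p^2/2 - 7*p*q^2/2 + 3*p*q/2 + 2*q^2, p^2*q + p^2/6 + 13*p*q^2/6 - 5*p*q/6 - q^2, p*q + q^3 + q^2}; counting standard monomials gives mu = 7. Corank 2; j^3 = 2*q*(p + q)^2 has shape L^2 M (L != M), so D-series; mu = 7 gives D_7.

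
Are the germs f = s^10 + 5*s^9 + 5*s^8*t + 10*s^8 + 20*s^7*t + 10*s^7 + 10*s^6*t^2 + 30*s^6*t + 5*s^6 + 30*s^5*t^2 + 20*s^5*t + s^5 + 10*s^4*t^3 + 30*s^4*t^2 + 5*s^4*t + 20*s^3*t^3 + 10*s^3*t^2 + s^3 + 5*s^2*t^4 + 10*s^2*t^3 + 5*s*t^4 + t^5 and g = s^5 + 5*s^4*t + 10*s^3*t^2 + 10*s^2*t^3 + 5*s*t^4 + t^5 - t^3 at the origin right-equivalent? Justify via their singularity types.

Yes.

The Hessian of f at 0 is [[0, 0], [0, 0]] with rank 0, so corank 2. A Groebner basis of the Jacobian ideal J(f) in C{s,t} is {t^5, s*t^3 + t^4/4, s^2}; counting standard monomials gives mu = 8. Corank 2; j^3 = s^3 is a perfect cube, so E-series; the 5-jet and mu = 8 give E_8. The Hessian of g at 0 is [[0, 0], [0, 0]] with rank 0, so corank 2. A Groebner basis of the Jacobian ideal J(g) in C{s,t} is {s^4 + 4*s^3*t, t^2}; counting standard monomials gives mu = 8. Corank 2; j^3 = -t^3 is a perfect cube, so E-series; the 5-jet and mu = 8 give E_8. Both have type E_8, hence right-equivalent.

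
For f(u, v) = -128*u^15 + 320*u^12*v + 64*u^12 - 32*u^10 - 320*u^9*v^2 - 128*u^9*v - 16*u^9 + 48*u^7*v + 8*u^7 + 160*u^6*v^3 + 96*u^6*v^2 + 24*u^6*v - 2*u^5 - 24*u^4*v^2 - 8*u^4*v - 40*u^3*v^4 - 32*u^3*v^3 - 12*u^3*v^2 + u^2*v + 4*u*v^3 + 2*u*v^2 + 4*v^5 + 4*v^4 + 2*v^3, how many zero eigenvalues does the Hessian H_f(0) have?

2

Hessian at 0 has rank 0.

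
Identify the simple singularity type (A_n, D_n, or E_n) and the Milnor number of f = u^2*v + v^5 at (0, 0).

Type D_6, Milnor number mu = 6.

The Hessian of f at 0 has rank 0. Corank 2; j^3 = u^2*v has shape L^2 M (L != M), so D-series; mu = 6 gives D_6.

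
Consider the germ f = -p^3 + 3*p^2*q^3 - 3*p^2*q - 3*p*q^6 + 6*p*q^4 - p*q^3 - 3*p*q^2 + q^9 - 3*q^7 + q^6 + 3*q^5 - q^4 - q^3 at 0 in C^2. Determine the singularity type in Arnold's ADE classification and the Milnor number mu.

Type E_{7}, Milnor number mu = 7.

The Hessian of f at 0 has rank 0. Corank 2; j^3 = -(p + q)^3 is a perfect cube, so E-series; the 4-jet and mu = 7 give E_7.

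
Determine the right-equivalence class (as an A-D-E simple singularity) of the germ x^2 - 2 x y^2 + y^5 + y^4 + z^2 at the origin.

The Hessian of f at 0 is [[2, 0, 0], [0, 0, 0], [0, 0, 2]] with rank 2, so corank 1. A Groebner basis of the Jacobian ideal J(f) in C{x,y,z} is {x^2, -x + y^2, z}; counting standard monomials gives mu = 4. Corank 1: A-series; mu = 4 gives A_4.

A_{4}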